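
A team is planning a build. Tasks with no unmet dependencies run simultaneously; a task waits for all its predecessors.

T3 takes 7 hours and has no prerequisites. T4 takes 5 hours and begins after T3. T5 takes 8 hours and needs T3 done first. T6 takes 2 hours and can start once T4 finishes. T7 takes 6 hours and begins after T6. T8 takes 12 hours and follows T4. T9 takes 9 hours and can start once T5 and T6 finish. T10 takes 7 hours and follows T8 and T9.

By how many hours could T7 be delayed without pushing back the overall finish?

The longest chain is T3→T4→T8→T10 = 7+5+12+7 = 31; overall finish 31 hours.
The longest chain containing T7 totals 20 hours.
So T7 can slip 31 − 20 = 11 hours.

11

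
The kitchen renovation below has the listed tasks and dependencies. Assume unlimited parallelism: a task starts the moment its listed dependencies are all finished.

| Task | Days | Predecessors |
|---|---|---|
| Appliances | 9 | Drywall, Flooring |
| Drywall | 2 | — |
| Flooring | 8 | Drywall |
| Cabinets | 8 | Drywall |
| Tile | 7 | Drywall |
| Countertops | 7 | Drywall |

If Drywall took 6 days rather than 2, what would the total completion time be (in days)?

23

Critical path before the change: Drywall→Flooring→Appliances = 2+8+9 = 19 giving 19 days.
Since Drywall is critical, the +4 change carries straight to that chain (now 23 days).
That remains the longest chain; total 23 days.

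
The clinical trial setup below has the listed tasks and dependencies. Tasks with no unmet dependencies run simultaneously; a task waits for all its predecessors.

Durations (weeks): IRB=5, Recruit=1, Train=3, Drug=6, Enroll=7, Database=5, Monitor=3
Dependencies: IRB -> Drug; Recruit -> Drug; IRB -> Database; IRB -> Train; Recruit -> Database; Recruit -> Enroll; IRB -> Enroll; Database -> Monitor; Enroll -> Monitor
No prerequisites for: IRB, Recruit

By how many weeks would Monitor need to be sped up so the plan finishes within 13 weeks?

Current finish: 15 weeks; target: 13.
Monitor is on every critical path, so each week cut from Monitor cuts the finish by one (this holds down to a finish of 13).
Need 15 − 13 = 2 weeks off Monitor → Monitor becomes 1 week, finish becomes 13.

2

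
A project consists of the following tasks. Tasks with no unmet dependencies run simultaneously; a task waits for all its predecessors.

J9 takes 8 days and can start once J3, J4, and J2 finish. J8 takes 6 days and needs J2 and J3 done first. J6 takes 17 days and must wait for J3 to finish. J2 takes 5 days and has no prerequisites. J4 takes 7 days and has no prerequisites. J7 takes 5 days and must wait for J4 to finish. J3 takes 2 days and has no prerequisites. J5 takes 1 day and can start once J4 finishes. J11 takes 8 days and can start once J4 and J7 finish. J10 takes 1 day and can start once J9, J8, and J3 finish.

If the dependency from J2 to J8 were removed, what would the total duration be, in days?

20

With the dependency in place, J4→J7→J11 = 7+5+8 = 20 sets the finish at 20 days.
Without J2→J8, J8's earliest start moves from 5 to 2.
The longest chain is now J4→J7→J11 = 7+5+8 = 20, so the project takes 20 days.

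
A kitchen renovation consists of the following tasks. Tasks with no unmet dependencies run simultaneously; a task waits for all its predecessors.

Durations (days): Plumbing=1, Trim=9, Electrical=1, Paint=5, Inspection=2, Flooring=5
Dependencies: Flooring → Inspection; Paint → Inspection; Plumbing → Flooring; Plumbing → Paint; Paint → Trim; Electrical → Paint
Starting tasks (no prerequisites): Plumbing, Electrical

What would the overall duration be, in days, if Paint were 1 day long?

11

As given, the longest chain is Plumbing→Paint→Trim = 1+5+9 = 15, so the finish is 15 days.
Paint is on the critical path; changing it to 1 makes that path 11 days.
That remains the longest chain; total 11 days.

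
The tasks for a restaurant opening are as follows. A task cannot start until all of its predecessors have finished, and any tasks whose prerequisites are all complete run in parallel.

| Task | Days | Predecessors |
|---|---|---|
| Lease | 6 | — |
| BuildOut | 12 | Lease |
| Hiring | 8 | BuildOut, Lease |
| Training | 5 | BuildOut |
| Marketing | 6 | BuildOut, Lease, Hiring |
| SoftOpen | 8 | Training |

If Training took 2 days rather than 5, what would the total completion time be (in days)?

32

As given, the longest chain is Lease→BuildOut→Hiring→Marketing = 6+12+8+6 = 32, so the finish is 32 days.
Training has 1 day of float (longest path through it is 31).
No other chain overtakes it, so the finish is 32 days.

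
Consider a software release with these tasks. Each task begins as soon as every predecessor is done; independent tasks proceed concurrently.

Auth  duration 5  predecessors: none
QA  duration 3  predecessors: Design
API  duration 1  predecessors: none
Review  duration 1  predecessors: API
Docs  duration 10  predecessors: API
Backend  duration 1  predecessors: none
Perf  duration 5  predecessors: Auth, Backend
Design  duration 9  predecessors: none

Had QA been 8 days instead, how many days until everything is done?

Critical path before the change: Design→QA = 9+3 = 12 giving 12 days.
QA is on the critical path; changing it to 8 makes that path 17 days.
No other chain overtakes it, so the finish is 17 days.

17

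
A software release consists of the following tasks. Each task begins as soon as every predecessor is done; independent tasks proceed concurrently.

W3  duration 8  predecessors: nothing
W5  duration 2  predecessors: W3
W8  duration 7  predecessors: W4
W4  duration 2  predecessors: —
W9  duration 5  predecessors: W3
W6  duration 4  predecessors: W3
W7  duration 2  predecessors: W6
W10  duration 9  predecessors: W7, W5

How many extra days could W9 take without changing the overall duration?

W3→W6→W7→W10 = 8+4+2+9 = 23 sets the makespan at 23 days.
The longest chain containing W9 totals 13 days.
Slack of W9 = 18 − 8 = 10 days.

10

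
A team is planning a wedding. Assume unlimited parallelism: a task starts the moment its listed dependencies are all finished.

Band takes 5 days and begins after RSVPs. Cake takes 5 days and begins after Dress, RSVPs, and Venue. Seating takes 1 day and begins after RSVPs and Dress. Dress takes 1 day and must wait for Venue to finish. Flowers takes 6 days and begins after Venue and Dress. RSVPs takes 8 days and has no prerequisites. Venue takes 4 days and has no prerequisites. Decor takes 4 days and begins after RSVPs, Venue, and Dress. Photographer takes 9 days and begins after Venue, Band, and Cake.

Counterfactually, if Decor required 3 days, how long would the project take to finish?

22

Actual critical path: RSVPs→Cake→Photographer = 8+5+9 = 22 ⇒ 22 days.
The longest path through Decor is only 12 days, so Decor has float 10.
The critical path is still RSVPs→Cake→Photographer; finish is now 22 days.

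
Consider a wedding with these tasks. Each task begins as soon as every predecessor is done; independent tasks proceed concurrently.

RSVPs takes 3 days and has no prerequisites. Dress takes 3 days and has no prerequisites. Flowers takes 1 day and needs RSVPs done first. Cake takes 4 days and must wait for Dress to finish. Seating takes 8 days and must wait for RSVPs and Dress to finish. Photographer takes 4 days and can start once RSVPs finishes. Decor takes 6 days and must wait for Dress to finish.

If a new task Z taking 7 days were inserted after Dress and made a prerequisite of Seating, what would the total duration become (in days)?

18

Originally the project takes 11 days.
With Z inserted, Seating now waits for max(RSVPs, Dress, Z).
New critical path: Dress→Z→Seating = 3+7+8 = 18 ⇒ 18 days.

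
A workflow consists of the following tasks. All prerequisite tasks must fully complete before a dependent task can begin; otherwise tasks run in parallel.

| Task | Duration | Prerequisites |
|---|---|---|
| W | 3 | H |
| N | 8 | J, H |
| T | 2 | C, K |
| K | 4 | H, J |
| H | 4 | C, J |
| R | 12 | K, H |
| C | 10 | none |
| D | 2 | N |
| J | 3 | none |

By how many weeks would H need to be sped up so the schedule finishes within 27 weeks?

Current finish: 30 weeks; target: 27.
H is on every critical path, so each week cut from H cuts the finish by one (this holds down to a finish of 27).
Need 30 − 27 = 3 weeks off H → H becomes 1 week, finish becomes 27.

3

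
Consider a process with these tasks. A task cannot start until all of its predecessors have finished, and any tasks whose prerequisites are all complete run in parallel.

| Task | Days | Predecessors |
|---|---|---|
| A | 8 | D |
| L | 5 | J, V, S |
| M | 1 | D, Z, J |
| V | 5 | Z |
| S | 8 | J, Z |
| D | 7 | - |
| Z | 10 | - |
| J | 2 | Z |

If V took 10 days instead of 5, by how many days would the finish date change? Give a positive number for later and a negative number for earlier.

0

The binding path is Z→J→S→L = 10+2+8+5 = 25; finish at 25 days.
V is off the critical path — its longest chain is 20 days, giving 5 of slack.
No other chain overtakes it, so the finish is 25 days.
Change in finish: 25 − 25 = +0 days.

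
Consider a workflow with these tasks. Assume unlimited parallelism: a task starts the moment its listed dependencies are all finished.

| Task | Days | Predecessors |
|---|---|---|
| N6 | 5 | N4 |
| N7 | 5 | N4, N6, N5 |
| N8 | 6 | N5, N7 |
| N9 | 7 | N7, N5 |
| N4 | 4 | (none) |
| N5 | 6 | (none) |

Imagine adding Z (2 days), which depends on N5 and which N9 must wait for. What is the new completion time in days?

21

Originally the job takes 21 days.
With Z inserted, N9 now waits for max(N7, N5, Z).
New critical path: N4→N6→N7→N9 = 4+5+5+7 = 21 ⇒ 21 days.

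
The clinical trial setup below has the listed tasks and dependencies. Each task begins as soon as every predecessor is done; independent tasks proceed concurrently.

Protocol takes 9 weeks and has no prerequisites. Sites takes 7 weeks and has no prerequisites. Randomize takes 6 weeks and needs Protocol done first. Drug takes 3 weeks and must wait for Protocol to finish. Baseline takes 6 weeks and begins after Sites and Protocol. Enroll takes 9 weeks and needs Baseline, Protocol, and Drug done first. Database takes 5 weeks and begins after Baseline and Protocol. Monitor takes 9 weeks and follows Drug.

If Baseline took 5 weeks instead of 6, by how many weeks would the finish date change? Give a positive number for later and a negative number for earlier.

-1

As given, the longest chain is Protocol→Baseline→Enroll = 9+6+9 = 24, so the finish is 24 weeks.
Baseline lies on that path, so at 5 weeks the path becomes 23 weeks.
That remains the longest chain; total 23 weeks.
Change in finish: 23 − 24 = -1 weeks.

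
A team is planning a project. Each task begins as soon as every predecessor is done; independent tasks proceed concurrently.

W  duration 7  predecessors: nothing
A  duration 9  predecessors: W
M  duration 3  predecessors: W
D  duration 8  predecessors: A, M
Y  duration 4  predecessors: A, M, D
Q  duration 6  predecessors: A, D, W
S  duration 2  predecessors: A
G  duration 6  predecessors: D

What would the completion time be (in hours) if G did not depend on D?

Before: longest chain W→A→D→Q = 7+9+8+6 = 30, finish 30.
Without D→G, G's earliest start moves from 24 to 0.
The longest chain is now W→A→D→Q = 7+9+8+6 = 30, so the schedule takes 30 hours.

30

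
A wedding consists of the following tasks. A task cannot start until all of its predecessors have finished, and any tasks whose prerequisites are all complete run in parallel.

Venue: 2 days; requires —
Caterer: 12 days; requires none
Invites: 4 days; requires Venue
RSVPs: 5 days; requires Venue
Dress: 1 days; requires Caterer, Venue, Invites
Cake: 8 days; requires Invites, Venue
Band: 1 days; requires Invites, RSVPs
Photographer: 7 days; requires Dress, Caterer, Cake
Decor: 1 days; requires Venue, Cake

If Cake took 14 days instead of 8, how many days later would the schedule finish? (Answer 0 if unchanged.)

6

Actual critical path: Venue→Invites→Cake→Photographer = 2+4+8+7 = 21 ⇒ 21 days.
Cake is on the critical path; changing it to 14 makes that path 27 days.
The critical path is still Venue→Invites→Cake→Photographer; finish is now 27 days.
Change in finish: 27 − 21 = +6 days.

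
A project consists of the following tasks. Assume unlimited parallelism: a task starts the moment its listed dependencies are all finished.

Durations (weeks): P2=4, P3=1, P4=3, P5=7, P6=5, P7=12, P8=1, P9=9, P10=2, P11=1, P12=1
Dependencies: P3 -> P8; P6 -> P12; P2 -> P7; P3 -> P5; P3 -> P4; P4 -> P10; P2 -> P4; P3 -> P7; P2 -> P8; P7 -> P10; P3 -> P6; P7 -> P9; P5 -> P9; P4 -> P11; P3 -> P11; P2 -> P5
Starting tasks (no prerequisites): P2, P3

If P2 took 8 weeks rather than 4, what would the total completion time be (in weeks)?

29

As given, the longest chain is P2→P7→P9 = 4+12+9 = 25, so the finish is 25 weeks.
P2 is on the critical path; changing it to 8 makes that path 29 weeks.
The critical path is still P2→P7→P9; finish is now 29 weeks.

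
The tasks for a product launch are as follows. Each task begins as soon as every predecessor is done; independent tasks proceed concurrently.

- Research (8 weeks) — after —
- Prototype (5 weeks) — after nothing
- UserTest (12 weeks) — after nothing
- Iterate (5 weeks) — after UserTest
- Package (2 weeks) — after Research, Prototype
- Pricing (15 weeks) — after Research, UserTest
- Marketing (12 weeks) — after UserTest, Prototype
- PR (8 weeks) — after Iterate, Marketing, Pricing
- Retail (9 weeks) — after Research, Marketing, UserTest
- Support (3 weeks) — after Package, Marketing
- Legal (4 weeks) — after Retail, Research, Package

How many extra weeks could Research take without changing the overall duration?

UserTest→Marketing→Retail→Legal = 12+12+9+4 = 37 sets the makespan at 37 weeks.
Research finishes as early as 8 and must finish by 14.
So Research can slip 14 − 8 = 6 weeks.

6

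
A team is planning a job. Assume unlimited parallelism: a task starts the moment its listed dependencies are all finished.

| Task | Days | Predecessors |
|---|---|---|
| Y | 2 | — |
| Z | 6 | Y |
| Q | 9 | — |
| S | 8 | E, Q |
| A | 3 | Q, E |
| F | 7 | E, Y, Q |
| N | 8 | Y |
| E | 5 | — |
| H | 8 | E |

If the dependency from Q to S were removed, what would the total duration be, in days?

16

Original critical path: Q→S = 9+8 = 17 ⇒ 17 days.
Without Q→S, S's earliest start moves from 9 to 5.
After: Q→F = 9+7 = 16 → 16 days.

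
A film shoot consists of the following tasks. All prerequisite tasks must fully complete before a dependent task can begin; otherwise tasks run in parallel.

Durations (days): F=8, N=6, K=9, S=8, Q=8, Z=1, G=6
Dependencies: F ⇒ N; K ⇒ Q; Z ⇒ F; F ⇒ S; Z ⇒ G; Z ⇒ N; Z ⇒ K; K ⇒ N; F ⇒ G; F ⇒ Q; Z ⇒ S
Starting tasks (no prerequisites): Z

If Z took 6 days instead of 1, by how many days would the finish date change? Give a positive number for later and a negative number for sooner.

As given, the longest chain is Z→K→Q = 1+9+8 = 18, so the finish is 18 days.
Z lies on that path, so at 6 days the path becomes 23 days.
No other chain overtakes it, so the finish is 23 days.
Change in finish: 23 − 18 = +5 days.

5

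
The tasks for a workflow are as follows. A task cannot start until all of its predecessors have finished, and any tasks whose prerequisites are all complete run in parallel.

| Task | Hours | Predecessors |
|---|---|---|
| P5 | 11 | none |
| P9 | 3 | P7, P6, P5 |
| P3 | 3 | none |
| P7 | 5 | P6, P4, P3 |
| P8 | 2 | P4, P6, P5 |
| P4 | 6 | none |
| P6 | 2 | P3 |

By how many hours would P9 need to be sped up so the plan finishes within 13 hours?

Current finish: 14 hours; target: 13.
P9 is on every critical path, so each hour cut from P9 cuts the finish by one (this holds down to a finish of 13).
Need 14 − 13 = 1 hour off P9 → P9 becomes 2 hours, finish becomes 13.

1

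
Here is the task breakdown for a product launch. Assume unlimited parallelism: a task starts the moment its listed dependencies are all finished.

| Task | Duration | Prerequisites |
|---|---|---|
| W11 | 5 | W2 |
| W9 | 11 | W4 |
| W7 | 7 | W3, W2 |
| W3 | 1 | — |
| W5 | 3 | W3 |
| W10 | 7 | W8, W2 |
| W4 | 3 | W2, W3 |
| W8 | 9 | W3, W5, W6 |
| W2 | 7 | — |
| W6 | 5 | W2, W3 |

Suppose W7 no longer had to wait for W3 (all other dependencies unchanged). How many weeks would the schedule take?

28

Original critical path: W2→W6→W8→W10 = 7+5+9+7 = 28 ⇒ 28 weeks.
Dropping W3→W7 doesn't change W7's earliest start (7); another predecessor still binds.
New critical path: W2→W6→W8→W10 = 7+5+9+7 = 28 ⇒ 28 weeks.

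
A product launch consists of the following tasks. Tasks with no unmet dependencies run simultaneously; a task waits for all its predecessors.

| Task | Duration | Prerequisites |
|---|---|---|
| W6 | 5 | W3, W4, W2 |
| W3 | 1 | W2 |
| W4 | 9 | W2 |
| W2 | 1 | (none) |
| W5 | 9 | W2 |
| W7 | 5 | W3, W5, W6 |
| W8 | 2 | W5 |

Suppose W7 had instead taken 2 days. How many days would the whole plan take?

The binding path is W2→W4→W6→W7 = 1+9+5+5 = 20; finish at 20 days.
Since W7 is critical, the -3 change carries straight to that chain (now 17 days).
That remains the longest chain; total 17 days.

17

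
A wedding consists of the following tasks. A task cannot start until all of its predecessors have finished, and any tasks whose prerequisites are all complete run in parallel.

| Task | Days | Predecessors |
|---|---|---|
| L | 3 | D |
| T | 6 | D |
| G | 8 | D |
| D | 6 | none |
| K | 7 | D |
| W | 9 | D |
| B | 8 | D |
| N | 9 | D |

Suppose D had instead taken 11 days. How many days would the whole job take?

As given, the longest chain is D→W = 6+9 = 15, so the finish is 15 days.
Since D is critical, the +5 change carries straight to that chain (now 20 days).
No other chain overtakes it, so the finish is 20 days.

20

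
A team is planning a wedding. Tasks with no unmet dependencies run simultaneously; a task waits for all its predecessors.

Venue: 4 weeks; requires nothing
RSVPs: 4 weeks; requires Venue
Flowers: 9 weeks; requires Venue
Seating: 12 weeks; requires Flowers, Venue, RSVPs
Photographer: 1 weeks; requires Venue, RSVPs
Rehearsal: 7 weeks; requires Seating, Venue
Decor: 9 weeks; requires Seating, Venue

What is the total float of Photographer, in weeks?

Venue→Flowers→Seating→Decor = 4+9+12+9 = 34 sets the makespan at 34 weeks.
Longest path through Photographer: 9 weeks (earliest finish 9, latest finish 34).
Slack of Photographer = 33 − 8 = 25 weeks.

25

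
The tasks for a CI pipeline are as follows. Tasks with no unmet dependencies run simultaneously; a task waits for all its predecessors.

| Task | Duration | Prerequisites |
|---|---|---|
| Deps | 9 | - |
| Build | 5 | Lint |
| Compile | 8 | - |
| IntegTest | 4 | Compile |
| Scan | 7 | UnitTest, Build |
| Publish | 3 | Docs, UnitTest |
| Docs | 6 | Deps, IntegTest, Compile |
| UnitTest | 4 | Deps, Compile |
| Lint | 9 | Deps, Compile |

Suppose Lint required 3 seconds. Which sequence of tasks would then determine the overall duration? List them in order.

The binding path is Deps→Lint→Build→Scan = 9+9+5+7 = 30; finish at 30 seconds.
Lint is on the critical path; changing it to 3 makes that path 24 seconds.
That remains the longest chain; total 24 seconds.

Deps, Lint, Build, Scan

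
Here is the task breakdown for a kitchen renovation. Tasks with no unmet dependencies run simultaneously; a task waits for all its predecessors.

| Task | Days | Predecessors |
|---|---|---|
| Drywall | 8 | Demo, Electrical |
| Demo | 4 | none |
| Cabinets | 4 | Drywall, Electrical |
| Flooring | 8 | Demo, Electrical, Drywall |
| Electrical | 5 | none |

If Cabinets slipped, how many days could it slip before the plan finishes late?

4

Critical path: Electrical→Drywall→Flooring = 5+8+8 = 21, so the finish is 21 days.
The longest chain containing Cabinets totals 17 days.
Float = 21 − 17 = 4.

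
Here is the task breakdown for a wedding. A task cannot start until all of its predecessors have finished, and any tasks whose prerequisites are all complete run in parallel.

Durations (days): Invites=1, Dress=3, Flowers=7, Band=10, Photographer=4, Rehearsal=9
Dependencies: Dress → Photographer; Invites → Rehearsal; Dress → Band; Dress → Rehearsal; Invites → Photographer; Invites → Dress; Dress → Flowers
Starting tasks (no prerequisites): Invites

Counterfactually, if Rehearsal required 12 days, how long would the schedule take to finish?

As given, the longest chain is Invites→Dress→Band = 1+3+10 = 14, so the finish is 14 days.
The longest path through Rehearsal is only 13 days, so Rehearsal has float 1.
The binding chain switches to Invites→Dress→Rehearsal = 1+3+12 = 16; finish 16 days.

16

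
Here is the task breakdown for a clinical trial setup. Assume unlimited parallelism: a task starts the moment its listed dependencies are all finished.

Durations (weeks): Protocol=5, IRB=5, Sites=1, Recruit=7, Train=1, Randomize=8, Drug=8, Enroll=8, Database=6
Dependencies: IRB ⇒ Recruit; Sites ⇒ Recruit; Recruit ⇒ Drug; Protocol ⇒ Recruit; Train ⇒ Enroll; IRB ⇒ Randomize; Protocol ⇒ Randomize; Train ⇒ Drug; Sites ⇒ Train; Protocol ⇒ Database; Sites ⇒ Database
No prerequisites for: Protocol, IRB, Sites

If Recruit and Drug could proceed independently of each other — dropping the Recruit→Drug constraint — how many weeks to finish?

With the dependency in place, Protocol→Recruit→Drug = 5+7+8 = 20 sets the finish at 20 weeks.
Without Recruit→Drug, Drug's earliest start moves from 12 to 2.
The longest chain is now Protocol→Randomize = 5+8 = 13, so the clinical trial setup takes 13 weeks.

13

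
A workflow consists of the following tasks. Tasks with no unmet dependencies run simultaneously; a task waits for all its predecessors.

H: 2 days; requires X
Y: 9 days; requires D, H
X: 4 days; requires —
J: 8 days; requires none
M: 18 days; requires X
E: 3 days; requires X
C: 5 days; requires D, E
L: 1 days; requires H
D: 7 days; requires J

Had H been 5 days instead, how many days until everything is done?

24

As given, the longest chain is J→D→Y = 8+7+9 = 24, so the finish is 24 days.
The longest path through H is only 15 days, so H has float 9.
That remains the longest chain; total 24 days.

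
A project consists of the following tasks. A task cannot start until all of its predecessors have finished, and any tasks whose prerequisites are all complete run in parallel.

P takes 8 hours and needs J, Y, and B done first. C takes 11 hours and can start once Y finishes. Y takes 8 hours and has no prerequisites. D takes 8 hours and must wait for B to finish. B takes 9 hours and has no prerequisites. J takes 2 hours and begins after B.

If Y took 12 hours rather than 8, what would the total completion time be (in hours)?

23

As given, the longest chain is Y→C = 8+11 = 19, so the finish is 19 hours.
Since Y is critical, the +4 change carries straight to that chain (now 23 hours).
That remains the longest chain; total 23 hours.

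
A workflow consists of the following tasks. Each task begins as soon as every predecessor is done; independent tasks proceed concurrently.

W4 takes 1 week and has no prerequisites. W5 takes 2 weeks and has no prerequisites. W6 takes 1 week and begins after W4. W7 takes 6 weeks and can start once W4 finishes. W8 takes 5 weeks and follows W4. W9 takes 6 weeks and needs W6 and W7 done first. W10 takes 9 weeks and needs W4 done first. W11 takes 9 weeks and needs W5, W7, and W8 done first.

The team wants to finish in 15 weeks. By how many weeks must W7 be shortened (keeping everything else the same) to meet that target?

Current finish: 16 weeks; target: 15.
W7 is on every critical path, so each week cut from W7 cuts the finish by one (this holds down to a finish of 15).
Need 16 − 15 = 1 week off W7 → W7 becomes 5 weeks, finish becomes 15.

1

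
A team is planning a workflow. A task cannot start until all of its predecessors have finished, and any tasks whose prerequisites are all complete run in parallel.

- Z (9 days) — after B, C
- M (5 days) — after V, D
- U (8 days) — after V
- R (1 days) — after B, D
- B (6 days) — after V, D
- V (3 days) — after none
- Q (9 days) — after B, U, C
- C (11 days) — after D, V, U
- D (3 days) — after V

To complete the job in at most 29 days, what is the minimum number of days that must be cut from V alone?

2

Current finish: 31 days; target: 29.
V is on every critical path, so each day cut from V cuts the finish by one (this holds down to a finish of 29).
Need 31 − 29 = 2 days off V → V becomes 1 day, finish becomes 29.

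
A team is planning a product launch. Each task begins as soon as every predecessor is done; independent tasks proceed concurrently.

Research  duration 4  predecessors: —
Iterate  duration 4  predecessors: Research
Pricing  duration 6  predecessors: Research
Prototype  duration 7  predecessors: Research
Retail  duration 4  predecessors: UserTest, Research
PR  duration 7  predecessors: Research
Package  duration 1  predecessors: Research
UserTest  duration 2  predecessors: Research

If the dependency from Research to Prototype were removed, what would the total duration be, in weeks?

11

Before: longest chain Research→Prototype = 4+7 = 11, finish 11.
Without Research→Prototype, Prototype's earliest start moves from 4 to 0.
New critical path: Research→PR = 4+7 = 11 ⇒ 11 weeks.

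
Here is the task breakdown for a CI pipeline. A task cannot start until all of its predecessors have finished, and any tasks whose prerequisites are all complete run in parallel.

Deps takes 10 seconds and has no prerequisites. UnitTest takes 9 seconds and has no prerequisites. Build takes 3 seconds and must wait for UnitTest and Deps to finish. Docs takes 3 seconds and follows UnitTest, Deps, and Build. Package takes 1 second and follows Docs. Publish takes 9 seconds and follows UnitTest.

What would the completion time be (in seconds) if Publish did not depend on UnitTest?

17

With the dependency in place, UnitTest→Publish = 9+9 = 18 sets the finish at 18 seconds.
Without UnitTest→Publish, Publish's earliest start moves from 9 to 0.
New critical path: Deps→Build→Docs→Package = 10+3+3+1 = 17 ⇒ 17 seconds.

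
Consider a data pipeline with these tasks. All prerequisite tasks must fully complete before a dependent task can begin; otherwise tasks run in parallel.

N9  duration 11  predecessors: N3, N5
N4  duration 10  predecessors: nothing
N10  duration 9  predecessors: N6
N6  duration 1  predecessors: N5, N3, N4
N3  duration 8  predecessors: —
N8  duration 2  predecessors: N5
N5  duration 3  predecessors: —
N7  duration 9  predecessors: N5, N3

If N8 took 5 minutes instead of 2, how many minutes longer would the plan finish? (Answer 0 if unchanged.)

0

Baseline: N4→N6→N10 = 10+1+9 = 20 → 20 minutes.
The longest path through N8 is only 5 minutes, so N8 has float 15.
No other chain overtakes it, so the finish is 20 minutes.
Change in finish: 20 − 20 = +0 minutes.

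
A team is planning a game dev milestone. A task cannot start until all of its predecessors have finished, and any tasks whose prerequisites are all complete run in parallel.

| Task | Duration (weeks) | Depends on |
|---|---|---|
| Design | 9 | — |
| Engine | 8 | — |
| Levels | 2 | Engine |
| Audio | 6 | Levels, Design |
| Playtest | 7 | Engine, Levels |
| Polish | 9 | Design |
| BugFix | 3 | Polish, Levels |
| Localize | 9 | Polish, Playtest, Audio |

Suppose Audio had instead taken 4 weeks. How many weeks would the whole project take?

27

Critical path before the change: Design→Polish→Localize = 9+9+9 = 27 giving 27 weeks.
Audio is off the critical path — its longest chain is 25 weeks, giving 2 of slack.
The critical path is still Design→Polish→Localize; finish is now 27 weeks.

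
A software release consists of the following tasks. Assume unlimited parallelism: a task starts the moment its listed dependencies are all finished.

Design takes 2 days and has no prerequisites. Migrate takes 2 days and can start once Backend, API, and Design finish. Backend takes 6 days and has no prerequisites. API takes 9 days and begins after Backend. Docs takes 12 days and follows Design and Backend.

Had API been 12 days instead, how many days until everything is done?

20

The binding path is Backend→Docs = 6+12 = 18; finish at 18 days.
The longest path through API is only 17 days, so API has float 1.
The binding chain switches to Backend→API→Migrate = 6+12+2 = 20; finish 20 days.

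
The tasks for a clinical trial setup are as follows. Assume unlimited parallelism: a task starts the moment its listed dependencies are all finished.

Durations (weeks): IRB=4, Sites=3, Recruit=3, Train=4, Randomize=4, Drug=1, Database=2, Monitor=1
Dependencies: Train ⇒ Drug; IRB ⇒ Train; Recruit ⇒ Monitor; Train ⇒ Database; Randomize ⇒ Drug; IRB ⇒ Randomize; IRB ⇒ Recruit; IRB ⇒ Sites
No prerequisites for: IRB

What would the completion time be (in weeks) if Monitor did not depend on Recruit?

10

Before: longest chain IRB→Train→Database = 4+4+2 = 10, finish 10.
Without Recruit→Monitor, Monitor's earliest start moves from 7 to 0.
The longest chain is now IRB→Train→Database = 4+4+2 = 10, so the clinical trial setup takes 10 weeks.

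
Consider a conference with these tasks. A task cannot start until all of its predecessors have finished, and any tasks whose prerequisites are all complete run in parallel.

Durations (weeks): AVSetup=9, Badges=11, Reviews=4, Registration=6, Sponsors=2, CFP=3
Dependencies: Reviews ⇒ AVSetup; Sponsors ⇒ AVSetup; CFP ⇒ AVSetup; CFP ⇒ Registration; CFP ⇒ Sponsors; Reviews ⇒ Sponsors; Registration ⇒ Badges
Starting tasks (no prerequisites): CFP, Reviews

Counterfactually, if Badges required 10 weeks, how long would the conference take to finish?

The binding path is CFP→Registration→Badges = 3+6+11 = 20; finish at 20 weeks.
Badges lies on that path, so at 10 weeks the path becomes 19 weeks.
That remains the longest chain; total 19 weeks.

19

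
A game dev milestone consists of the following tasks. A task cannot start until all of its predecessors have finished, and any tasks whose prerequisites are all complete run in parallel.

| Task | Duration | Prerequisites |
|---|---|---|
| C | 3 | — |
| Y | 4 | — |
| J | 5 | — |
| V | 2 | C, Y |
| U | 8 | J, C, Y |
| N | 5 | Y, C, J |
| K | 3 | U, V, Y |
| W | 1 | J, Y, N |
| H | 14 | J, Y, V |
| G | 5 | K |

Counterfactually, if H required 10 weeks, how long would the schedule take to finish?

Baseline: J→U→K→G = 5+8+3+5 = 21 → 21 weeks.
The longest path through H is only 20 weeks, so H has float 1.
The critical path is still J→U→K→G; finish is now 21 weeks.

21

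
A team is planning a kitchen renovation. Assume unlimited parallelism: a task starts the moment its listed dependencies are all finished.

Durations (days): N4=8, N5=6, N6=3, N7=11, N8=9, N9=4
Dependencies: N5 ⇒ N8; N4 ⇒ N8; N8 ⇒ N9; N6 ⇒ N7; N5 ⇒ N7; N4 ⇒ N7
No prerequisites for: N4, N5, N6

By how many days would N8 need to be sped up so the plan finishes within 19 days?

Current finish: 21 days; target: 19.
N8 is on every critical path, so each day cut from N8 cuts the finish by one (this holds down to a finish of 19).
Need 21 − 19 = 2 days off N8 → N8 becomes 7 days, finish becomes 19.

2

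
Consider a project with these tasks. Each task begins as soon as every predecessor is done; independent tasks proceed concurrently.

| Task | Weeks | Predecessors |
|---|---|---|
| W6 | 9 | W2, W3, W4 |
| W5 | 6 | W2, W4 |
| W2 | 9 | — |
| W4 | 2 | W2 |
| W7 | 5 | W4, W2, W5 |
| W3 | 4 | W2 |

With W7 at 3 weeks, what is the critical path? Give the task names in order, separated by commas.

W2, W3, W6

The binding path is W2→W4→W5→W7 = 9+2+6+5 = 22; finish at 22 weeks.
W7 lies on that path, so at 3 weeks the path becomes 20 weeks.
New critical path: W2→W3→W6 = 9+4+9 = 22 ⇒ 22 weeks.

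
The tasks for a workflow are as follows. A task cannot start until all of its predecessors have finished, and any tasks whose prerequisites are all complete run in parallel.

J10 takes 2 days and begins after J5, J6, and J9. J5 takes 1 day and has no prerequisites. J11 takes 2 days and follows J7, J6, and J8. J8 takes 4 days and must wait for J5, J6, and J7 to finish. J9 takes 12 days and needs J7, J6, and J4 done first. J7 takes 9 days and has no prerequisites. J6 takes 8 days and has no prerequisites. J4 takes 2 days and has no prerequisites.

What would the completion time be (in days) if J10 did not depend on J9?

Before: longest chain J7→J9→J10 = 9+12+2 = 23, finish 23.
Without J9→J10, J10's earliest start moves from 21 to 8.
After: J7→J9 = 9+12 = 21 → 21 days.

21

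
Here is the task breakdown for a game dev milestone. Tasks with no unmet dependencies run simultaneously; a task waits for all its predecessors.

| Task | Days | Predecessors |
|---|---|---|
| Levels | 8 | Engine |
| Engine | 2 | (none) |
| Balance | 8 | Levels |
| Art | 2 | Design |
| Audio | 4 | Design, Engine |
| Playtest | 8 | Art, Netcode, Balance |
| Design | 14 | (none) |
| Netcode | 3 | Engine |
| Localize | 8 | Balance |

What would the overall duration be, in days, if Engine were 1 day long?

25

Actual critical path: Engine→Levels→Balance→Playtest = 2+8+8+8 = 26 ⇒ 26 days.
Engine lies on that path, so at 1 day the path becomes 25 days.
That remains the longest chain; total 25 days.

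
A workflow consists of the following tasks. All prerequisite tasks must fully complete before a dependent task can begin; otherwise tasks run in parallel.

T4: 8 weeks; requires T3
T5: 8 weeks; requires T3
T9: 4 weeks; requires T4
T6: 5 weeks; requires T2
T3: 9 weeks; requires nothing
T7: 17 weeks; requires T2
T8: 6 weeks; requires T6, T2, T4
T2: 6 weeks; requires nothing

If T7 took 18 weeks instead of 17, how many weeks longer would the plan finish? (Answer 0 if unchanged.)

The binding path is T2→T7 = 6+17 = 23; finish at 23 weeks.
Since T7 is critical, the +1 change carries straight to that chain (now 24 weeks).
The critical path is still T2→T7; finish is now 24 weeks.
Change in finish: 24 − 23 = +1 weeks.

1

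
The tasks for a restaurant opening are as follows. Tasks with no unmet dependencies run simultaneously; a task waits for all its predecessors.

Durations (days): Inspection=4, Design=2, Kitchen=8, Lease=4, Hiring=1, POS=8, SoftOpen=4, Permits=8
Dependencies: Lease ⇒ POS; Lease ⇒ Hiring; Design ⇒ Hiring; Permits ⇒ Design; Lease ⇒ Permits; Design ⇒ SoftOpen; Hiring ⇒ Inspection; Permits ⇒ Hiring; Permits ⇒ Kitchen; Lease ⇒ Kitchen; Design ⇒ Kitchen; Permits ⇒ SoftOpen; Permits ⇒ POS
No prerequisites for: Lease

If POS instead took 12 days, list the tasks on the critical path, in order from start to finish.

Lease, Permits, POS

Actual critical path: Lease→Permits→Design→Kitchen = 4+8+2+8 = 22 ⇒ 22 days.
The longest path through POS is only 20 days, so POS has float 2.
Now Lease→Permits→POS = 4+8+12 = 24 is longest, so the finish becomes 24 days.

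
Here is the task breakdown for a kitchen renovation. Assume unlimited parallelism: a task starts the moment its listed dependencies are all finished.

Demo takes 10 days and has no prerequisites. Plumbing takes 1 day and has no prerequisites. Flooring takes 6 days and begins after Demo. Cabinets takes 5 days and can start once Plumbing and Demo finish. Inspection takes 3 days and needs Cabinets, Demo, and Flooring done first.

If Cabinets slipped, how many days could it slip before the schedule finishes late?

The longest chain is Demo→Flooring→Inspection = 10+6+3 = 19; overall finish 19 days.
Longest path through Cabinets: 18 days (earliest finish 15, latest finish 16).
Float = 19 − 18 = 1.

1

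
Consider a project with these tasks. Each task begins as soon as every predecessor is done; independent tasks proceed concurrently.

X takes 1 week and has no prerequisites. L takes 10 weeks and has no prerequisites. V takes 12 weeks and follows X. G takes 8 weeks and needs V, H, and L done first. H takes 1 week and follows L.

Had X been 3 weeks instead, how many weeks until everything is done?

The binding path is X→V→G = 1+12+8 = 21; finish at 21 weeks.
X is on the critical path; changing it to 3 makes that path 23 weeks.
No other chain overtakes it, so the finish is 23 weeks.

23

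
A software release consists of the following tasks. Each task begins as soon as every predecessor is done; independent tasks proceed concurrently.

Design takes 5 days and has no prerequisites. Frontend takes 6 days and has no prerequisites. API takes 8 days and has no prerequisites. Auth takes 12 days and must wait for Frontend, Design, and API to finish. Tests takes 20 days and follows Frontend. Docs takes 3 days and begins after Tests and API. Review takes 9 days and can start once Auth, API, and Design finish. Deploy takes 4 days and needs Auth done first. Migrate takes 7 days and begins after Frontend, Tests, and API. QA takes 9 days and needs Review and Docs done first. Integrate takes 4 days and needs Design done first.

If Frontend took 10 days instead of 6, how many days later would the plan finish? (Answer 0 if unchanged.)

Baseline: Frontend→Tests→Docs→QA = 6+20+3+9 = 38 → 38 days.
Frontend lies on that path, so at 10 days the path becomes 42 days.
That remains the longest chain; total 42 days.
Change in finish: 42 − 38 = +4 days.

4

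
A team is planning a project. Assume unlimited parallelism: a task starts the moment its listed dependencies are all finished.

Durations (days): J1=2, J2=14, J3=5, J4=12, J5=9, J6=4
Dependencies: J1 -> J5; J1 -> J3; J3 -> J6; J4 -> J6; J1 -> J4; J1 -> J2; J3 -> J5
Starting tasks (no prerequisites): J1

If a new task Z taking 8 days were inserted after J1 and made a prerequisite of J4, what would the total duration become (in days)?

26

Originally the project takes 18 days.
With Z inserted, J4 now waits for max(J1, Z).
New critical path: J1→Z→J4→J6 = 2+8+12+4 = 26 ⇒ 26 days.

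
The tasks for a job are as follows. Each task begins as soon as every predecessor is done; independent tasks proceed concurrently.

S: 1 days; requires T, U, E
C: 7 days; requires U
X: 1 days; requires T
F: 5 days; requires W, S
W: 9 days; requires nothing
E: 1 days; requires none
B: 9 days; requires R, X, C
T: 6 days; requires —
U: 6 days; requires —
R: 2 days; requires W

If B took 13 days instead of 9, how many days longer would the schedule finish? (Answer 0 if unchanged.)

Critical path before the change: U→C→B = 6+7+9 = 22 giving 22 days.
Since B is critical, the +4 change carries straight to that chain (now 26 days).
No other chain overtakes it, so the finish is 26 days.
Change in finish: 26 − 22 = +4 days.

4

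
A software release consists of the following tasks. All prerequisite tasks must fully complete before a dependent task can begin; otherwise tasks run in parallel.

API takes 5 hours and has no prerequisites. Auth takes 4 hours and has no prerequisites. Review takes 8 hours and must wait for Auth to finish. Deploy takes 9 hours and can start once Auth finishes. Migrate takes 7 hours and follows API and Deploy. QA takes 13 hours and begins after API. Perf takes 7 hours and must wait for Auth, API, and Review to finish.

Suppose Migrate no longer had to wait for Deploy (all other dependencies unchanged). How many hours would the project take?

19

Original critical path: Auth→Deploy→Migrate = 4+9+7 = 20 ⇒ 20 hours.
Without Deploy→Migrate, Migrate's earliest start moves from 13 to 5.
After: Auth→Review→Perf = 4+8+7 = 19 → 19 hours.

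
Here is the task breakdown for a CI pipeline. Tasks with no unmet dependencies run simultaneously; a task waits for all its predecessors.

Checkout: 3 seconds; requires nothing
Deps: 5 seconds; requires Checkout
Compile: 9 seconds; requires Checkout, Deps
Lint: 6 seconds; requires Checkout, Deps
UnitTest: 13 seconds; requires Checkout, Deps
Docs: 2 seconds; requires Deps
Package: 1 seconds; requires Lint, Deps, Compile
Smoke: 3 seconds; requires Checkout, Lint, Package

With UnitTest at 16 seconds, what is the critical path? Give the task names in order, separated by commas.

Checkout, Deps, UnitTest

Critical path before the change: Checkout→Deps→UnitTest = 3+5+13 = 21 giving 21 seconds.
UnitTest is on the critical path; changing it to 16 makes that path 24 seconds.
The critical path is still Checkout→Deps→UnitTest; finish is now 24 seconds.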